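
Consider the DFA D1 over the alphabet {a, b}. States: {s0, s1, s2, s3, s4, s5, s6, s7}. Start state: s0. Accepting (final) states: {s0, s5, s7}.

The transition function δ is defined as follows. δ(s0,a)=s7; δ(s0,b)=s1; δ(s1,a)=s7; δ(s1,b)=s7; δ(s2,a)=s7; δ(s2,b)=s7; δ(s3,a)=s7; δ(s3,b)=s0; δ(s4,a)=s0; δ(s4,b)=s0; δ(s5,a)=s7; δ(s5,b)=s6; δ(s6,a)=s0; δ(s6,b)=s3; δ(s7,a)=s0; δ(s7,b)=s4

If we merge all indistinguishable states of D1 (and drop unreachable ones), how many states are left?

2

States {s2,s3,s5,s6} cannot be reached from the start state, so discard them.
Initial partition by acceptance: {s0,s7} | {s1,s4}.
Stable partition: {s0,s7} | {s1,s4} — 2 equivalence classes.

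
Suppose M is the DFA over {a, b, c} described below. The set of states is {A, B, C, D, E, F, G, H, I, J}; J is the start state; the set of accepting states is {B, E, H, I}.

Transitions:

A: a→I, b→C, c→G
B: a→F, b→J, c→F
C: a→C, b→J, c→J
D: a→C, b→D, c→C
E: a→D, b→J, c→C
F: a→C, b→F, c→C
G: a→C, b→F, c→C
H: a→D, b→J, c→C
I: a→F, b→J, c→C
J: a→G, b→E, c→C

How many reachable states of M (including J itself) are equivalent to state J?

1

First remove the unreachable states {A,B,H,I}; 6 states remain.
Initial partition by acceptance: {E} | {C,D,F,G,J}.
Split {C,D,F,G,J} by δ(·,b) → {C,D,F,G} and {J}.
On input b, block {C,D,F,G} splits into {D,F,G} and {C}.
Stable partition: {E} | {D,F,G} | {J} | {C} — 4 equivalence classes.
State J belongs to the block {J}, which has 1 states.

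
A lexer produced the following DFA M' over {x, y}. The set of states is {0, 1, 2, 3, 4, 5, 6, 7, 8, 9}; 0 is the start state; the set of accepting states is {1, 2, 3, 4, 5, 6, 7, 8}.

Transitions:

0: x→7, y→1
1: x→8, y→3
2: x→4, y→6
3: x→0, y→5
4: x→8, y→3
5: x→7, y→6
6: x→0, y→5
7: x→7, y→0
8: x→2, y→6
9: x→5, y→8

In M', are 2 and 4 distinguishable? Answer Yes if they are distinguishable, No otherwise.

States {9} cannot be reached from the start state, so discard them.
P0 = {1,2,3,4,5,6,7,8} | {0}.
On input x, block {1,2,3,4,5,6,7,8} splits into {1,2,4,5,7,8} and {3,6}.
Split {1,2,4,5,7,8} by δ(·,y) → {1,2,4,5,8} and {7}.
Refine {1,2,4,5,8} on symbol x: members go to different blocks, giving {1,2,4,8} and {5}.
Stable partition: {1,2,4,8} | {0} | {3,6} | {7} | {5} — 5 equivalence classes.
2 and 4 lie in the same block of the stable partition, so they are equivalent — no string distinguishes them.

No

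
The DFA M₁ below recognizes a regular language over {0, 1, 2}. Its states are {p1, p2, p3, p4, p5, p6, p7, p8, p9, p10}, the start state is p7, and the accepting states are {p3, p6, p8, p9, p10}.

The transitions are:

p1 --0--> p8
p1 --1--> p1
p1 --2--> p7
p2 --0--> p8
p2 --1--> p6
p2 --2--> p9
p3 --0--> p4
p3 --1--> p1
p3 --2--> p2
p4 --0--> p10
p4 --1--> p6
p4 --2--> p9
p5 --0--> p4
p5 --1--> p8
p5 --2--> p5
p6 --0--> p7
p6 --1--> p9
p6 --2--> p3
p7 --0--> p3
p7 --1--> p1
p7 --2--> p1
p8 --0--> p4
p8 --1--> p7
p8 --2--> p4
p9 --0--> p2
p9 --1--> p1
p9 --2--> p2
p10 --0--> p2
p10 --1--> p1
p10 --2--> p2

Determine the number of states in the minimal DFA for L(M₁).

Reachable states from the start: {p1,p2,p3,p4,p6,p7,p8,p9,p10}. Unreachable: {p5} — drop them.
Start with accepting vs non-accepting: {p3,p6,p8,p9,p10} | {p1,p2,p4,p7}.
Split {p3,p6,p8,p9,p10} by δ(·,1) → {p3,p8,p9,p10} and {p6}.
Refine {p1,p2,p4,p7} on symbol 1: members go to different blocks, giving {p1,p7} and {p2,p4}.
Stable partition: {p3,p8,p9,p10} | {p1,p7} | {p6} | {p2,p4} — 4 equivalence classes.

4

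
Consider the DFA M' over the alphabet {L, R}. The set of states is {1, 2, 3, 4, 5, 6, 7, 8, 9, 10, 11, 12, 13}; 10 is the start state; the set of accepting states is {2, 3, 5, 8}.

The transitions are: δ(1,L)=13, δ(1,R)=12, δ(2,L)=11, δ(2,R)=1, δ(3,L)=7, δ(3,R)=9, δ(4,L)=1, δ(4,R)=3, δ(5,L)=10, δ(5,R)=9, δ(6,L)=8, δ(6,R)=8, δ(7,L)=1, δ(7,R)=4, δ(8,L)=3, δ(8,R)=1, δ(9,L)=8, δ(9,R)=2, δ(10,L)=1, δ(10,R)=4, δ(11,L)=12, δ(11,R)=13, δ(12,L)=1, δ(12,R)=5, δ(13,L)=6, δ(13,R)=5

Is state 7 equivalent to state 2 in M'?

No

All states are reachable from the start state.
Start with accepting vs non-accepting: {2,3,5,8} | {1,4,6,7,9,10,11,12,13}.
Refine {2,3,5,8} on symbol L: members go to different blocks, giving {2,3,5} and {8}.
On input L, block {1,4,6,7,9,10,11,12,13} splits into {1,4,7,10,11,12,13} and {6,9}.
On input R, block {2,3,5} splits into {3,5} and {2}.
Refine {1,4,7,10,11,12,13} on symbol L: members go to different blocks, giving {1,4,7,10,11,12} and {13}.
Refine {1,4,7,10,11,12} on symbol L: members go to different blocks, giving {4,7,10,11,12} and {1}.
On input L, block {4,7,10,11,12} splits into {4,7,10,12} and {11}.
Refine {4,7,10,12} on symbol R: members go to different blocks, giving {4,12} and {7,10}.
Split {6,9} by δ(·,R) → {6} and {9}.
No further refinement is possible. Final partition (10 blocks): {3,5} | {4,12} | {8} | {6} | {2} | {13} | {1} | {11} | {7,10} | {9}.
7 and 2 end up in different blocks, so they are distinguishable. For instance, the string 'ε' is accepted from only 2.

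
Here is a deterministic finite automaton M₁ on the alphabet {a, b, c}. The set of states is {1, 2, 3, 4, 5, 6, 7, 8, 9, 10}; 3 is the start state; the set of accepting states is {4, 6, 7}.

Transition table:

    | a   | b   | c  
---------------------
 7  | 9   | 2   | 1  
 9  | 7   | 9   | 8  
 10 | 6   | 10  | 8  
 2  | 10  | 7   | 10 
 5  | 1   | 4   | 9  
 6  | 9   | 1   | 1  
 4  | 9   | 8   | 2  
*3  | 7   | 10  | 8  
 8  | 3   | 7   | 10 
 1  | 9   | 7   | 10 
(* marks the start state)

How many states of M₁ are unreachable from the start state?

2

BFS from 3 reaches {1, 2, 3, 6, 7, 8, 9, 10}; the 2 state(s) 4, 5 are never visited.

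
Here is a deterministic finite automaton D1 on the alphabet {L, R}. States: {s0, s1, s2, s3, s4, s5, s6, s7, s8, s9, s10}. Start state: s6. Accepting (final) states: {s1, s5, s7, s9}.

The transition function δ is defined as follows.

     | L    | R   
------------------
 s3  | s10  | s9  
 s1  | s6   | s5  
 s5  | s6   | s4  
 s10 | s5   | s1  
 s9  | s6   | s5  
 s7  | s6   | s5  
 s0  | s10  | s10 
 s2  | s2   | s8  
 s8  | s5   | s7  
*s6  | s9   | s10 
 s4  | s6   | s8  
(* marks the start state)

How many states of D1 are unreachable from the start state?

3

Starting at s6 and following transitions, the reachable set is {s1, s4, s5, s6, s7, s8, s9, s10}. That leaves s0, s2, s3 unreachable — 3 in total.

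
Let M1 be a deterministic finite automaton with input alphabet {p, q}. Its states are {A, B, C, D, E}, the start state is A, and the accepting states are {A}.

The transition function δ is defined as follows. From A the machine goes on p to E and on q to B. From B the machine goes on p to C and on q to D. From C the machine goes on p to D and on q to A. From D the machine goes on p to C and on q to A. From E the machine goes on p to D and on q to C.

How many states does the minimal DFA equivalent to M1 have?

Initial partition by acceptance: {A} | {B,C,D,E}.
On input q, block {B,C,D,E} splits into {B,E} and {C,D}.
No further refinement is possible. Final partition (3 blocks): {A} | {B,E} | {C,D}.

3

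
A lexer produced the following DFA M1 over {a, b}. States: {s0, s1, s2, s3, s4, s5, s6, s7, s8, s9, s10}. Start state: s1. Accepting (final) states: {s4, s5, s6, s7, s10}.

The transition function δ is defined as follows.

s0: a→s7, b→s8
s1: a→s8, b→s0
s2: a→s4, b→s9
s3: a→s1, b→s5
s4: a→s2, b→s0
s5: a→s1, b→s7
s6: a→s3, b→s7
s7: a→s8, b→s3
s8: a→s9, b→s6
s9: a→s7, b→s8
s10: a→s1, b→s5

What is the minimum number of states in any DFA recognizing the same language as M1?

First remove the unreachable states {s2,s4,s10}; 8 states remain.
P0 = {s5,s6,s7} | {s0,s1,s3,s8,s9}.
Refine {s5,s6,s7} on symbol b: members go to different blocks, giving {s5,s6} and {s7}.
On input a, block {s0,s1,s3,s8,s9} splits into {s1,s3,s8} and {s0,s9}.
Refine {s1,s3,s8} on symbol a: members go to different blocks, giving {s1,s3} and {s8}.
Split {s1,s3} by δ(·,a) → {s1} and {s3}.
On input a, block {s5,s6} splits into {s5} and {s6}.
No further refinement is possible. Final partition (7 blocks): {s5} | {s1} | {s7} | {s0,s9} | {s8} | {s3} | {s6}.

7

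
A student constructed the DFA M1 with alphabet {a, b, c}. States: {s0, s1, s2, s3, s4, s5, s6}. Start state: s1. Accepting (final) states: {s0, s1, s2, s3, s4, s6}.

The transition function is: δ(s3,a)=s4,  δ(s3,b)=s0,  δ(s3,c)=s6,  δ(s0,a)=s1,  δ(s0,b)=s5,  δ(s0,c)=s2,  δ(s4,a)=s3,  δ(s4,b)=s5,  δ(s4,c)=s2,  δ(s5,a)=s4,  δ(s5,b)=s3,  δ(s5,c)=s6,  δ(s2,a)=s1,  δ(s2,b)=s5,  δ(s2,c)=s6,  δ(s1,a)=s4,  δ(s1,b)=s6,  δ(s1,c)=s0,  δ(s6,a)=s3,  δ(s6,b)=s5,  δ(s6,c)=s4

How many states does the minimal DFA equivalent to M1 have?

Every state is reachable, so we keep all 7.
P0 = {s0,s1,s2,s3,s4,s6} | {s5}.
On input b, block {s0,s1,s2,s3,s4,s6} splits into {s0,s2,s4,s6} and {s1,s3}.
The partition is now stable with 3 blocks: {s0,s2,s4,s6} | {s5} | {s1,s3}.

3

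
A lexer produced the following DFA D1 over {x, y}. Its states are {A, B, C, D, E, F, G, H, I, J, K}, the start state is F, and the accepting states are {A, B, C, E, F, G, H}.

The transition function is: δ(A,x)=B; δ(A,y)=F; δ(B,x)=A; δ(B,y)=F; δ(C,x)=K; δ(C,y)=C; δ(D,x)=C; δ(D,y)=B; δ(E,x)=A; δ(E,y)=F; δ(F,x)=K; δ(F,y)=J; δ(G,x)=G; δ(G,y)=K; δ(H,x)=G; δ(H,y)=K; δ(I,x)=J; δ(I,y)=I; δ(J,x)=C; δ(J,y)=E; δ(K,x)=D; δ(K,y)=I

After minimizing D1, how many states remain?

States {G,H} cannot be reached from the start state, so discard them.
Initial partition by acceptance: {A,B,C,E,F} | {D,I,J,K}.
On input x, block {A,B,C,E,F} splits into {A,B,E} and {C,F}.
Refine {D,I,J,K} on symbol x: members go to different blocks, giving {D,J} and {I,K}.
Refine {C,F} on symbol y: members go to different blocks, giving {C} and {F}.
No further refinement is possible. Final partition (5 blocks): {A,B,E} | {D,J} | {C} | {I,K} | {F}.

5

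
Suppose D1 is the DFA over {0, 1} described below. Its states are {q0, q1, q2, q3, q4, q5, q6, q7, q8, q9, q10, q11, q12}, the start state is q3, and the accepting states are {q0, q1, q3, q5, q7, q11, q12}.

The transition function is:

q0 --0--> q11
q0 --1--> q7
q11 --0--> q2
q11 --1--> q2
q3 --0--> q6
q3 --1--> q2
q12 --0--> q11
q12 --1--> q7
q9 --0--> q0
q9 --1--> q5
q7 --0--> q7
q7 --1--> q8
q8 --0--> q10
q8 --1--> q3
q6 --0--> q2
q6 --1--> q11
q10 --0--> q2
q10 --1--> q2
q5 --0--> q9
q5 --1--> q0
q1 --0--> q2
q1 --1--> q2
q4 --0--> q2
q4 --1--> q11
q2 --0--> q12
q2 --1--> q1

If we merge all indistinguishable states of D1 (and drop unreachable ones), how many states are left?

8

Reachable states from the start: {q1,q2,q3,q6,q7,q8,q10,q11,q12}. Unreachable: {q0,q4,q5,q9} — drop them.
Start with accepting vs non-accepting: {q1,q3,q7,q11,q12} | {q2,q6,q8,q10}.
Refine {q1,q3,q7,q11,q12} on symbol 0: members go to different blocks, giving {q1,q3,q11} and {q7,q12}.
Split {q2,q6,q8,q10} by δ(·,0) → {q6,q8,q10} and {q2}.
Refine {q1,q3,q11} on symbol 0: members go to different blocks, giving {q1,q11} and {q3}.
On input 0, block {q6,q8,q10} splits into {q6,q10} and {q8}.
Refine {q6,q10} on symbol 1: members go to different blocks, giving {q6} and {q10}.
On input 0, block {q7,q12} splits into {q7} and {q12}.
No further refinement is possible. Final partition (8 blocks): {q1,q11} | {q6} | {q7} | {q2} | {q3} | {q8} | {q10} | {q12}.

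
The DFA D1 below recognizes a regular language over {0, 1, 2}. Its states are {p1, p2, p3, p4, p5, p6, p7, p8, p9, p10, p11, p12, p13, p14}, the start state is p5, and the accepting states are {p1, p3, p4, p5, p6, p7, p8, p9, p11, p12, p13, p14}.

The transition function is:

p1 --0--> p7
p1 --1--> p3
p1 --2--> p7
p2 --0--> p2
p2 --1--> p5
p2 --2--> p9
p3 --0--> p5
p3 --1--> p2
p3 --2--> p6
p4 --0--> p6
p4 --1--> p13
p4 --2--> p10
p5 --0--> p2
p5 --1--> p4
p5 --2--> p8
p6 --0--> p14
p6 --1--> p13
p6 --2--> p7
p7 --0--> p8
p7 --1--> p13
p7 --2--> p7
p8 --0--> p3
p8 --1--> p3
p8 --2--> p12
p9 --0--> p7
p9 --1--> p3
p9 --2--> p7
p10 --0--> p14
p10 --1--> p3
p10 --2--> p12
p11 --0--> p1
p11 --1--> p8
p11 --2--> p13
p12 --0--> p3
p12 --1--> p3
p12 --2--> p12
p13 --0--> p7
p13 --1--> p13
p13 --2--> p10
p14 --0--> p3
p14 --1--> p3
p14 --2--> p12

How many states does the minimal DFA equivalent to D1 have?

Reachable states from the start: {p2,p3,p4,p5,p6,p7,p8,p9,p10,p12,p13,p14}. Unreachable: {p1,p11} — drop them.
P0 = {p3,p4,p5,p6,p7,p8,p9,p12,p13,p14} | {p2,p10}.
Refine {p3,p4,p5,p6,p7,p8,p9,p12,p13,p14} on symbol 0: members go to different blocks, giving {p3,p4,p6,p7,p8,p9,p12,p13,p14} and {p5}.
Refine {p3,p4,p6,p7,p8,p9,p12,p13,p14} on symbol 0: members go to different blocks, giving {p4,p6,p7,p8,p9,p12,p13,p14} and {p3}.
On input 0, block {p4,p6,p7,p8,p9,p12,p13,p14} splits into {p4,p6,p7,p9,p13} and {p8,p12,p14}.
On input 0, block {p4,p6,p7,p9,p13} splits into {p4,p9,p13} and {p6,p7}.
On input 1, block {p4,p9,p13} splits into {p4,p13} and {p9}.
Split {p2,p10} by δ(·,0) → {p2} and {p10}.
Stable partition: {p4,p13} | {p2} | {p5} | {p3} | {p8,p12,p14} | {p6,p7} | {p9} | {p10} — 8 equivalence classes.

8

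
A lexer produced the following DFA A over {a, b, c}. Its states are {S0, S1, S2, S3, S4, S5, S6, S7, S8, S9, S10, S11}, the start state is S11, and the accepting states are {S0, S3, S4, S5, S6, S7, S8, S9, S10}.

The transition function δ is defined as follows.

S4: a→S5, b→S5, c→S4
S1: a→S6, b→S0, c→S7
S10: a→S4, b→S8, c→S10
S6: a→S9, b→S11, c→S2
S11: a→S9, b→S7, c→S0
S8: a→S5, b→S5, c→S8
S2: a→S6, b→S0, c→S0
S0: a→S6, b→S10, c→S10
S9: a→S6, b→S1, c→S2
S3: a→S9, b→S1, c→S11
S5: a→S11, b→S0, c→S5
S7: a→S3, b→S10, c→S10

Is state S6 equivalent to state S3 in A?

Initial partition by acceptance: {S0,S3,S4,S5,S6,S7,S8,S9,S10} | {S1,S2,S11}.
On input a, block {S0,S3,S4,S5,S6,S7,S8,S9,S10} splits into {S0,S3,S4,S6,S7,S8,S9,S10} and {S5}.
Split {S0,S3,S4,S6,S7,S8,S9,S10} by δ(·,a) → {S0,S3,S6,S7,S9,S10} and {S4,S8}.
Refine {S0,S3,S6,S7,S9,S10} on symbol a: members go to different blocks, giving {S0,S3,S6,S7,S9} and {S10}.
On input b, block {S0,S3,S6,S7,S9} splits into {S3,S6,S9} and {S0,S7}.
Stable partition: {S3,S6,S9} | {S1,S2,S11} | {S5} | {S4,S8} | {S10} | {S0,S7} — 6 equivalence classes.
S6 and S3 lie in the same block of the stable partition, so they are equivalent — no string distinguishes them.

Yes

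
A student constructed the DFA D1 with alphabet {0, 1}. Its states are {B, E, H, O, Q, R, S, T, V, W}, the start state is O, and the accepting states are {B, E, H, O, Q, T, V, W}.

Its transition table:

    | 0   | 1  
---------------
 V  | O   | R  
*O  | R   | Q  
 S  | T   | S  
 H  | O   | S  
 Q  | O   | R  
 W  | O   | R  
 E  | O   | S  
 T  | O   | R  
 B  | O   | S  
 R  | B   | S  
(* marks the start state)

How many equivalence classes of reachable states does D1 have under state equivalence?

Reachable states from the start: {B,O,Q,R,S,T}. Unreachable: {E,H,V,W} — drop them.
Start with accepting vs non-accepting: {B,O,Q,T} | {R,S}.
Split {B,O,Q,T} by δ(·,0) → {B,Q,T} and {O}.
Stable partition: {B,Q,T} | {R,S} | {O} — 3 equivalence classes.

3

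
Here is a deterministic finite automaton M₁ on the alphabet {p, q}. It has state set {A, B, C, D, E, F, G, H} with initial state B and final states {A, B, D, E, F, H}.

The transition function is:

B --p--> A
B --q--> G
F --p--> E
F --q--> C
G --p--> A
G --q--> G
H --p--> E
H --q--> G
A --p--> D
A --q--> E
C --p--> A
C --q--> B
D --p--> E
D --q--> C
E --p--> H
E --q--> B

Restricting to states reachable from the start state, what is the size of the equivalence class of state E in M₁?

First remove the unreachable states {F}; 7 states remain.
Initial partition by acceptance: {A,B,D,E,H} | {C,G}.
On input q, block {A,B,D,E,H} splits into {B,D,H} and {A,E}.
On input q, block {C,G} splits into {C} and {G}.
On input q, block {B,D,H} splits into {B,H} and {D}.
Split {A,E} by δ(·,p) → {A} and {E}.
On input p, block {B,H} splits into {B} and {H}.
The partition is now stable with 7 blocks: {B} | {C} | {A} | {G} | {D} | {E} | {H}.
State E belongs to the block {E}, which has 1 states.

1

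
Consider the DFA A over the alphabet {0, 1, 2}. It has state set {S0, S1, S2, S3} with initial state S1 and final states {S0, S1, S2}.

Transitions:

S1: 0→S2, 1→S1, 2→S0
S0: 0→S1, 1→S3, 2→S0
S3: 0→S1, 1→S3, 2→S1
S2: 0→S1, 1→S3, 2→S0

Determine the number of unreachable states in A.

A breadth-first search from the start state visits every state.

0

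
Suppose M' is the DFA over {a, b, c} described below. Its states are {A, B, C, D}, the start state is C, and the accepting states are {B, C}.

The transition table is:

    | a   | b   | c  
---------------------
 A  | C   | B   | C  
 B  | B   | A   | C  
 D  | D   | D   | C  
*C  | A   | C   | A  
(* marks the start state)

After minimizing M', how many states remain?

States {D} cannot be reached from the start state, so discard them.
Initial partition by acceptance: {B,C} | {A}.
Refine {B,C} on symbol a: members go to different blocks, giving {B} and {C}.
Stable partition: {B} | {A} | {C} — 3 equivalence classes.

3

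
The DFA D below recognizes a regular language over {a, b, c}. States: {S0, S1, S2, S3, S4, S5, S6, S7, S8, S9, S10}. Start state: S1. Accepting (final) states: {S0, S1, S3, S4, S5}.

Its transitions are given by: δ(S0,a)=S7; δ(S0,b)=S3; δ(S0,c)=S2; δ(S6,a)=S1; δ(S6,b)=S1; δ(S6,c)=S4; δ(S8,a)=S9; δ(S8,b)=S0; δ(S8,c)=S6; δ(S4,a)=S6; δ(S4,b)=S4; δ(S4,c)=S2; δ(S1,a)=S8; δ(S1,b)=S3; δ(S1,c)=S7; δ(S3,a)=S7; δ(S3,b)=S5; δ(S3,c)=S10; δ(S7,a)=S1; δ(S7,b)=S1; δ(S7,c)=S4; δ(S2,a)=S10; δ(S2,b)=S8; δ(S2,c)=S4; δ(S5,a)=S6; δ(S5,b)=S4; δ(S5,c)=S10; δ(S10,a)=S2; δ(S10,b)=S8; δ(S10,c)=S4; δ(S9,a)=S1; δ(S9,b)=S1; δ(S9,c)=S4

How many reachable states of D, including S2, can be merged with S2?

2

Every state is reachable, so we keep all 11.
P0 = {S0,S1,S3,S4,S5} | {S2,S6,S7,S8,S9,S10}.
Refine {S2,S6,S7,S8,S9,S10} on symbol a: members go to different blocks, giving {S2,S8,S10} and {S6,S7,S9}.
Refine {S0,S1,S3,S4,S5} on symbol a: members go to different blocks, giving {S0,S3,S4,S5} and {S1}.
Refine {S2,S8,S10} on symbol a: members go to different blocks, giving {S2,S10} and {S8}.
Stable partition: {S0,S3,S4,S5} | {S2,S10} | {S6,S7,S9} | {S1} | {S8} — 5 equivalence classes.
State S2 belongs to the block {S2,S10}, which has 2 states.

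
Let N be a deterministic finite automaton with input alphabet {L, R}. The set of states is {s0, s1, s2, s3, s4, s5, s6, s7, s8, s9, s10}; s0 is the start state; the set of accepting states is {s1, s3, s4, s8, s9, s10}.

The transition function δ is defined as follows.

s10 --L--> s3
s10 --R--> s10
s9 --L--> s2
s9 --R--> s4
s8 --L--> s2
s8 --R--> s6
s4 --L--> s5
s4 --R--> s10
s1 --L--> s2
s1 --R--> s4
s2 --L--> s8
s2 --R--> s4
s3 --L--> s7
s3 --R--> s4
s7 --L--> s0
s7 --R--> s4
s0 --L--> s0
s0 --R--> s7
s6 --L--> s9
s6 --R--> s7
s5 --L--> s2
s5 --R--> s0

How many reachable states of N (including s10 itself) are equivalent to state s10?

Reachable states from the start: {s0,s2,s3,s4,s5,s6,s7,s8,s9,s10}. Unreachable: {s1} — drop them.
P0 = {s3,s4,s8,s9,s10} | {s0,s2,s5,s6,s7}.
Split {s3,s4,s8,s9,s10} by δ(·,L) → {s3,s4,s8,s9} and {s10}.
Refine {s3,s4,s8,s9} on symbol R: members go to different blocks, giving {s3,s9} and {s4} and {s8}.
Refine {s0,s2,s5,s6,s7} on symbol L: members go to different blocks, giving {s0,s5,s7} and {s2} and {s6}.
On input L, block {s3,s9} splits into {s3} and {s9}.
Split {s0,s5,s7} by δ(·,L) → {s0,s7} and {s5}.
Split {s0,s7} by δ(·,R) → {s0} and {s7}.
The partition is now stable with 10 blocks: {s3} | {s0} | {s10} | {s4} | {s8} | {s2} | {s6} | {s9} | {s5} | {s7}.
State s10 belongs to the block {s10}, which has 1 states.

1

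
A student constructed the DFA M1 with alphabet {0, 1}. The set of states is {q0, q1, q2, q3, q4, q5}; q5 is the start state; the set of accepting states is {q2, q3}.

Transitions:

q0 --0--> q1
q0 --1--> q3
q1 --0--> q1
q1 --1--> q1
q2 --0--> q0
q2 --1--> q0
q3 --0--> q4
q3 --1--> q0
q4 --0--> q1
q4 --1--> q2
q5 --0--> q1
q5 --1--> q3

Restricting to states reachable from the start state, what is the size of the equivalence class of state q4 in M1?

3

All states are reachable from the start state.
Initial partition by acceptance: {q2,q3} | {q0,q1,q4,q5}.
Split {q0,q1,q4,q5} by δ(·,1) → {q0,q4,q5} and {q1}.
Stable partition: {q2,q3} | {q0,q4,q5} | {q1} — 3 equivalence classes.
The equivalence class containing q4 is {q0,q4,q5}, of size 3.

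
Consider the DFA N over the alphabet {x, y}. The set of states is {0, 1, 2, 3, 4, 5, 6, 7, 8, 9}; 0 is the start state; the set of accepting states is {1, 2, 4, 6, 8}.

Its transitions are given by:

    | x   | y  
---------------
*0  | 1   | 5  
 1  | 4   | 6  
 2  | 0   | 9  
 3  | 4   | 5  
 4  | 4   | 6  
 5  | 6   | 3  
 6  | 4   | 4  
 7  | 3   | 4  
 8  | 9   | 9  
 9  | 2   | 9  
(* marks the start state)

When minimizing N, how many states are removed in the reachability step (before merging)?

4

BFS from 0 reaches {0, 1, 3, 4, 5, 6}; the 4 state(s) 2, 7, 8, 9 are never visited.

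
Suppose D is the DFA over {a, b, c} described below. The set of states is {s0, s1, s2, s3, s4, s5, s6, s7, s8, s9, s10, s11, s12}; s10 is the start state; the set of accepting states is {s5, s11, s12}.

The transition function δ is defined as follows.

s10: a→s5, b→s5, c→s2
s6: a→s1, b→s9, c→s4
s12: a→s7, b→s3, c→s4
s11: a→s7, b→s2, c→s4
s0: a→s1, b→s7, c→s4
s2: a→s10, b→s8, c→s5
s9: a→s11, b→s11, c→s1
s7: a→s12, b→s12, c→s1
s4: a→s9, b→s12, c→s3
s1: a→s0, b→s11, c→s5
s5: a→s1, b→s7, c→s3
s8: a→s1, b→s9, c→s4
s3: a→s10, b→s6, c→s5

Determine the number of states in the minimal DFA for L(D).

Start with accepting vs non-accepting: {s5,s11,s12} | {s0,s1,s2,s3,s4,s6,s7,s8,s9,s10}.
Split {s0,s1,s2,s3,s4,s6,s7,s8,s9,s10} by δ(·,a) → {s0,s1,s2,s3,s4,s6,s8} and {s7,s9,s10}.
On input a, block {s5,s11,s12} splits into {s11,s12} and {s5}.
Split {s0,s1,s2,s3,s4,s6,s8} by δ(·,a) → {s0,s1,s6,s8} and {s2,s3,s4}.
Split {s0,s1,s6,s8} by δ(·,b) → {s0,s6,s8} and {s1}.
Refine {s7,s9,s10} on symbol a: members go to different blocks, giving {s7,s9} and {s10}.
Split {s2,s3,s4} by δ(·,a) → {s2,s3} and {s4}.
The partition is now stable with 8 blocks: {s11,s12} | {s0,s6,s8} | {s7,s9} | {s5} | {s2,s3} | {s1} | {s10} | {s4}.

8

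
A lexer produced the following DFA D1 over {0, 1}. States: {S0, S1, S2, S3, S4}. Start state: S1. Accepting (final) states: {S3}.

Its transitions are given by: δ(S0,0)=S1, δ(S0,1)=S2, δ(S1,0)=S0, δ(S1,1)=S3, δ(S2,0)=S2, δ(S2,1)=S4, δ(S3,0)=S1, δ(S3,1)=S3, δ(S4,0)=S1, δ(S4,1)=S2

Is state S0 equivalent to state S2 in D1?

No

Every state is reachable, so we keep all 5.
Start with accepting vs non-accepting: {S3} | {S0,S1,S2,S4}.
On input 1, block {S0,S1,S2,S4} splits into {S0,S2,S4} and {S1}.
Refine {S0,S2,S4} on symbol 0: members go to different blocks, giving {S0,S4} and {S2}.
Stable partition: {S3} | {S0,S4} | {S1} | {S2} — 4 equivalence classes.
S0 and S2 end up in different blocks, so they are distinguishable. For instance, the string '01' is accepted from only S0.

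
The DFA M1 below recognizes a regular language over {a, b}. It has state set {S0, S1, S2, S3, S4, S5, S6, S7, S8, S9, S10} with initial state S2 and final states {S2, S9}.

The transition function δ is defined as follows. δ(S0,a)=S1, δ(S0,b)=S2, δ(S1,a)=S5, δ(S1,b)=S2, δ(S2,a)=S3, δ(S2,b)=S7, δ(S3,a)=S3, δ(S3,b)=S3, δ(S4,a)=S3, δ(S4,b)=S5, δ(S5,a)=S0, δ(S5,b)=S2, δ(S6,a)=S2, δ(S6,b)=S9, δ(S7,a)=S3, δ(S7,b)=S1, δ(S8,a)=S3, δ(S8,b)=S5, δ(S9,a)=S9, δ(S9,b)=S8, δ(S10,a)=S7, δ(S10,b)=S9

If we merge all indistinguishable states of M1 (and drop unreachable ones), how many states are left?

Reachable states from the start: {S0,S1,S2,S3,S5,S7}. Unreachable: {S4,S6,S8,S9,S10} — drop them.
P0 = {S2} | {S0,S1,S3,S5,S7}.
Refine {S0,S1,S3,S5,S7} on symbol b: members go to different blocks, giving {S0,S1,S5} and {S3,S7}.
Refine {S3,S7} on symbol b: members go to different blocks, giving {S3} and {S7}.
Stable partition: {S2} | {S0,S1,S5} | {S3} | {S7} — 4 equivalence classes.

4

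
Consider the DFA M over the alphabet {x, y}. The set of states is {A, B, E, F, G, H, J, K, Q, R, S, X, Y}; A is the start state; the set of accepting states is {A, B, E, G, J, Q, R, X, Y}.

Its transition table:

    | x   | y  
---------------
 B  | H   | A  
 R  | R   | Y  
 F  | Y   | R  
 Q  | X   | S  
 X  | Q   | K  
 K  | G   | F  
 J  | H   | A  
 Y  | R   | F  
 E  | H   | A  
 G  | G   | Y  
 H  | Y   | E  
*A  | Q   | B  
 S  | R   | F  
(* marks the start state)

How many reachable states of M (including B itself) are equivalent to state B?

Reachable states from the start: {A,B,E,F,G,H,K,Q,R,S,X,Y}. Unreachable: {J} — drop them.
P0 = {A,B,E,G,Q,R,X,Y} | {F,H,K,S}.
Split {A,B,E,G,Q,R,X,Y} by δ(·,x) → {A,G,Q,R,X,Y} and {B,E}.
Refine {A,G,Q,R,X,Y} on symbol y: members go to different blocks, giving {Q,X,Y} and {G,R} and {A}.
On input x, block {Q,X,Y} splits into {Q,X} and {Y}.
Split {F,H,K,S} by δ(·,x) → {K,S} and {F,H}.
Split {F,H} by δ(·,y) → {F} and {H}.
The partition is now stable with 8 blocks: {Q,X} | {K,S} | {B,E} | {G,R} | {A} | {Y} | {F} | {H}.
The equivalence class containing B is {B,E}, of size 2.

2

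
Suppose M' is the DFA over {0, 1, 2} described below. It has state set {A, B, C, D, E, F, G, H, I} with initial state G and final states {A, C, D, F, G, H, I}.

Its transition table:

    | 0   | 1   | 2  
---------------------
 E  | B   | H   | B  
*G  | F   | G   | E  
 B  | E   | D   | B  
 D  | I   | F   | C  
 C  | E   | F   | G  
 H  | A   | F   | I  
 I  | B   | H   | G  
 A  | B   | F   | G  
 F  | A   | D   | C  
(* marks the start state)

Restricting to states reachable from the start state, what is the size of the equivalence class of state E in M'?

All states are reachable from the start state.
P0 = {A,C,D,F,G,H,I} | {B,E}.
On input 0, block {A,C,D,F,G,H,I} splits into {D,F,G,H} and {A,C,I}.
Split {D,F,G,H} by δ(·,0) → {D,F,H} and {G}.
The partition is now stable with 4 blocks: {D,F,H} | {B,E} | {A,C,I} | {G}.
State E belongs to the block {B,E}, which has 2 states.

2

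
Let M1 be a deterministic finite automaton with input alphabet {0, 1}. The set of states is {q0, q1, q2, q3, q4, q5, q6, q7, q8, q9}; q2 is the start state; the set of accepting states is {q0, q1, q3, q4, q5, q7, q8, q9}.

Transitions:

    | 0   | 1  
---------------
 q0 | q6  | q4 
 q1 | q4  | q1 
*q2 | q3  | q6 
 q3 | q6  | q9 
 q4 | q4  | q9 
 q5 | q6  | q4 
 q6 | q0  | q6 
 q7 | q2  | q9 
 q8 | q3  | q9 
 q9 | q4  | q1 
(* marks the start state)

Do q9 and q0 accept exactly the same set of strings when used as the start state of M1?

No

First remove the unreachable states {q5,q7,q8}; 7 states remain.
Start with accepting vs non-accepting: {q0,q1,q3,q4,q9} | {q2,q6}.
Split {q0,q1,q3,q4,q9} by δ(·,0) → {q1,q4,q9} and {q0,q3}.
Stable partition: {q1,q4,q9} | {q2,q6} | {q0,q3} — 3 equivalence classes.
q9 and q0 end up in different blocks, so they are distinguishable. For instance, the string '0' is accepted from only q9.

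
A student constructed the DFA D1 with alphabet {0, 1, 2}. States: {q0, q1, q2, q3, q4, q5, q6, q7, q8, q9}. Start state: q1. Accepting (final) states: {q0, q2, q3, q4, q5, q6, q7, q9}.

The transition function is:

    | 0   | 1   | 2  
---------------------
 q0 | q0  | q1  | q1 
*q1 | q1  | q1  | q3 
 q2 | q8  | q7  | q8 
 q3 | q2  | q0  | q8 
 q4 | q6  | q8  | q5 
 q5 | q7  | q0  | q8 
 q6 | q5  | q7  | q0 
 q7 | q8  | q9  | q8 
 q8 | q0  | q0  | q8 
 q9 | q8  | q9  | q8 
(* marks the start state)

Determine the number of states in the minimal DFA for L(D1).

First remove the unreachable states {q4,q5,q6}; 7 states remain.
Initial partition by acceptance: {q0,q2,q3,q7,q9} | {q1,q8}.
Split {q0,q2,q3,q7,q9} by δ(·,0) → {q2,q7,q9} and {q0,q3}.
Split {q1,q8} by δ(·,0) → {q1} and {q8}.
On input 0, block {q0,q3} splits into {q0} and {q3}.
No further refinement is possible. Final partition (5 blocks): {q2,q7,q9} | {q1} | {q0} | {q8} | {q3}.

5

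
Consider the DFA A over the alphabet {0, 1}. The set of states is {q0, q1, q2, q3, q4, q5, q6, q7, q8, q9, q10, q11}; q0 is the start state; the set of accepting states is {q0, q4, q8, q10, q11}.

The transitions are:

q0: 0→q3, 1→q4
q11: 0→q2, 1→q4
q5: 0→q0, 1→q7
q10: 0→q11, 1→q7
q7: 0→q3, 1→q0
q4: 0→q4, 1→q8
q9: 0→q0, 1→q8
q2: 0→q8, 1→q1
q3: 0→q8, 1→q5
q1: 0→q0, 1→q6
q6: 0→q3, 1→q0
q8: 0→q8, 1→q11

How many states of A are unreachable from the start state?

Starting at q0 and following transitions, the reachable set is {q0, q1, q2, q3, q4, q5, q6, q7, q8, q11}. That leaves q9, q10 unreachable — 2 in total.

2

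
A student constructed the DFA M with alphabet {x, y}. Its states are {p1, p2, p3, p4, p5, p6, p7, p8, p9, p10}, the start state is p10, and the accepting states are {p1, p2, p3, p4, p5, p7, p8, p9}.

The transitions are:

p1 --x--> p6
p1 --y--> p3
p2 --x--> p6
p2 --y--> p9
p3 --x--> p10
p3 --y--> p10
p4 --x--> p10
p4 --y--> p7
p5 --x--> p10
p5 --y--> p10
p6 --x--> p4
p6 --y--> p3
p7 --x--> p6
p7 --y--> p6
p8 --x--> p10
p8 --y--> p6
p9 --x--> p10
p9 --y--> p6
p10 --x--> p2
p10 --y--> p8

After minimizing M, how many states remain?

First remove the unreachable states {p1,p5}; 8 states remain.
Start with accepting vs non-accepting: {p2,p3,p4,p7,p8,p9} | {p6,p10}.
On input y, block {p2,p3,p4,p7,p8,p9} splits into {p3,p7,p8,p9} and {p2,p4}.
The partition is now stable with 3 blocks: {p3,p7,p8,p9} | {p6,p10} | {p2,p4}.

3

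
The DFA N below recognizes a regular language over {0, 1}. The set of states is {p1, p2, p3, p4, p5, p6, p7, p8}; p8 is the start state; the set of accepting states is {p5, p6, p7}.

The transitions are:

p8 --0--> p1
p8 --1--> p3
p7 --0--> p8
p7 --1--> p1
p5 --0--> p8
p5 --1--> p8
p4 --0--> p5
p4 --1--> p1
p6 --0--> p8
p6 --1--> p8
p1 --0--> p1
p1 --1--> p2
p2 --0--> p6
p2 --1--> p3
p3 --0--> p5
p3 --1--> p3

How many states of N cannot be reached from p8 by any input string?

Starting at p8 and following transitions, the reachable set is {p1, p2, p3, p5, p6, p8}. That leaves p4, p7 unreachable — 2 in total.

2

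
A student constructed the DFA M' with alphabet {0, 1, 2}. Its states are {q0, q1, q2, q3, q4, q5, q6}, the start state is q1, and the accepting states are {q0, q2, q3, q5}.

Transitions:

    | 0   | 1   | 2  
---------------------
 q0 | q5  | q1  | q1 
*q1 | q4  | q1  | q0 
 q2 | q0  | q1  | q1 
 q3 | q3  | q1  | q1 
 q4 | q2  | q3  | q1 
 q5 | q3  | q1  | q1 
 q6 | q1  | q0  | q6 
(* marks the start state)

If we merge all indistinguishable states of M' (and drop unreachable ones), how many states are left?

3

States {q6} cannot be reached from the start state, so discard them.
Initial partition by acceptance: {q0,q2,q3,q5} | {q1,q4}.
Split {q1,q4} by δ(·,0) → {q1} and {q4}.
The partition is now stable with 3 blocks: {q0,q2,q3,q5} | {q1} | {q4}.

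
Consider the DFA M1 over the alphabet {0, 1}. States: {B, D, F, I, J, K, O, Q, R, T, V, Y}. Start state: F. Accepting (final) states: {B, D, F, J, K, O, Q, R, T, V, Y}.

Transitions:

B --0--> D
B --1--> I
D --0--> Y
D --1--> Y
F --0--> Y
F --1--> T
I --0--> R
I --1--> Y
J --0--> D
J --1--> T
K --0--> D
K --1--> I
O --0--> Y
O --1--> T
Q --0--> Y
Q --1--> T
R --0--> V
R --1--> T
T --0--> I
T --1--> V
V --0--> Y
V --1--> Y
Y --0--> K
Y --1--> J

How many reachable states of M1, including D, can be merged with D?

First remove the unreachable states {B,O,Q}; 9 states remain.
P0 = {D,F,J,K,R,T,V,Y} | {I}.
On input 0, block {D,F,J,K,R,T,V,Y} splits into {D,F,J,K,R,V,Y} and {T}.
Refine {D,F,J,K,R,V,Y} on symbol 1: members go to different blocks, giving {D,V,Y} and {F,J,R} and {K}.
Refine {D,V,Y} on symbol 0: members go to different blocks, giving {D,V} and {Y}.
On input 0, block {F,J,R} splits into {J,R} and {F}.
Stable partition: {D,V} | {I} | {T} | {J,R} | {K} | {Y} | {F} — 7 equivalence classes.
The equivalence class containing D is {D,V}, of size 2.

2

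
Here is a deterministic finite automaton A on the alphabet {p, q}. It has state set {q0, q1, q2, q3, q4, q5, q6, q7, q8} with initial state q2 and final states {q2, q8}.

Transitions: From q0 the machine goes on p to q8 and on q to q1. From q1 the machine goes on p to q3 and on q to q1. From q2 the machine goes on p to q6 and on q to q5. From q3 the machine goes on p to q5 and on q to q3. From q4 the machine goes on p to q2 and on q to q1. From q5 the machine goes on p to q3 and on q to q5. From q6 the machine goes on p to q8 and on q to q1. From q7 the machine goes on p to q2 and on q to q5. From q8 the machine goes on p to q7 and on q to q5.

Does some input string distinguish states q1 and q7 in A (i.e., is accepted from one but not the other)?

Yes

Reachable states from the start: {q1,q2,q3,q5,q6,q7,q8}. Unreachable: {q0,q4} — drop them.
Start with accepting vs non-accepting: {q2,q8} | {q1,q3,q5,q6,q7}.
Split {q1,q3,q5,q6,q7} by δ(·,p) → {q1,q3,q5} and {q6,q7}.
Stable partition: {q2,q8} | {q1,q3,q5} | {q6,q7} — 3 equivalence classes.
q1 and q7 end up in different blocks, so they are distinguishable. For instance, the string 'p' is accepted from only q7.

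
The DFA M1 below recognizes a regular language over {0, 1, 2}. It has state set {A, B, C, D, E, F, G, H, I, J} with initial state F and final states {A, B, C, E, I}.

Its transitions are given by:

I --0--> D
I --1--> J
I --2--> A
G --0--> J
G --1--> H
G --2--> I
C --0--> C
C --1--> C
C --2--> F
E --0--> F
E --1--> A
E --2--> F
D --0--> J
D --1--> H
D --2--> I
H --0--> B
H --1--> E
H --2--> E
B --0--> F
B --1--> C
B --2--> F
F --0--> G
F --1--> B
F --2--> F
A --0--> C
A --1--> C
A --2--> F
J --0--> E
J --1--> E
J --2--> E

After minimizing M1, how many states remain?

Every state is reachable, so we keep all 10.
Initial partition by acceptance: {A,B,C,E,I} | {D,F,G,H,J}.
On input 0, block {A,B,C,E,I} splits into {B,E,I} and {A,C}.
Split {B,E,I} by δ(·,1) → {B,E} and {I}.
Refine {D,F,G,H,J} on symbol 0: members go to different blocks, giving {D,F,G} and {H,J}.
Split {D,F,G} by δ(·,0) → {D,G} and {F}.
The partition is now stable with 6 blocks: {B,E} | {D,G} | {A,C} | {I} | {H,J} | {F}.

6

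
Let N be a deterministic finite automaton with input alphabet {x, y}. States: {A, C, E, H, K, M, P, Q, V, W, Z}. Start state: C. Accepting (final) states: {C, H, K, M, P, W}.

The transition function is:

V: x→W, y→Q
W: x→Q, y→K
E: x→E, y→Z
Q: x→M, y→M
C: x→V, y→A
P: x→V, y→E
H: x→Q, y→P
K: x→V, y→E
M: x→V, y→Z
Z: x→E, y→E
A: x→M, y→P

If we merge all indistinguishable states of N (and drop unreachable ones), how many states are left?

First remove the unreachable states {H}; 10 states remain.
P0 = {C,K,M,P,W} | {A,E,Q,V,Z}.
Split {C,K,M,P,W} by δ(·,y) → {C,K,M,P} and {W}.
Split {A,E,Q,V,Z} by δ(·,x) → {A,Q} and {E,Z} and {V}.
On input y, block {C,K,M,P} splits into {K,M,P} and {C}.
No further refinement is possible. Final partition (6 blocks): {K,M,P} | {A,Q} | {W} | {E,Z} | {V} | {C}.

6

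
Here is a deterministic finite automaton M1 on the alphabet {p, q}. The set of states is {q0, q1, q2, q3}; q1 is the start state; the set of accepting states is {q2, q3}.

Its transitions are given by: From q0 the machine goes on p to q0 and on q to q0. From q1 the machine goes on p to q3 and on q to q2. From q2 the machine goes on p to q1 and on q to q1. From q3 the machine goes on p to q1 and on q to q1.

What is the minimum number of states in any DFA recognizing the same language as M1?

2

States {q0} cannot be reached from the start state, so discard them.
Start with accepting vs non-accepting: {q2,q3} | {q1}.
No further refinement is possible. Final partition (2 blocks): {q2,q3} | {q1}.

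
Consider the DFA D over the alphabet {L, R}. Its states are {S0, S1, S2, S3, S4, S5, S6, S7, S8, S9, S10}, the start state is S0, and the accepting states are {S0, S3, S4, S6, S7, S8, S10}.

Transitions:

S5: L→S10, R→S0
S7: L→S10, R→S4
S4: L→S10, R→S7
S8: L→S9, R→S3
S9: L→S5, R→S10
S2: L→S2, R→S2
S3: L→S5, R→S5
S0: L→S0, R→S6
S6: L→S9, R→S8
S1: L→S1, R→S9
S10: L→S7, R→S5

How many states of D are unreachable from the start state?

2

Starting at S0 and following transitions, the reachable set is {S0, S3, S4, S5, S6, S7, S8, S9, S10}. That leaves S1, S2 unreachable — 2 in total.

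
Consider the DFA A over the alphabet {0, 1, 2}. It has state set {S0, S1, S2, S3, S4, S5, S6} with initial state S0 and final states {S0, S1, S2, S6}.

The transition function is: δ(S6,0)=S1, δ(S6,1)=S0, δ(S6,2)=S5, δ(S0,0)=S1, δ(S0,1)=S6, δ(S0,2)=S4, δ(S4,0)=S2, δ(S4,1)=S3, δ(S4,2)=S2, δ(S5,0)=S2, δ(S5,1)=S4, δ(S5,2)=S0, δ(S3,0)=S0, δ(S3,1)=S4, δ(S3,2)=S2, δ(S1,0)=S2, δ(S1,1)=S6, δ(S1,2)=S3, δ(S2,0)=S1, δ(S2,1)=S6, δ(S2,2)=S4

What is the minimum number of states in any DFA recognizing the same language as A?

All states are reachable from the start state.
Initial partition by acceptance: {S0,S1,S2,S6} | {S3,S4,S5}.
The partition is now stable with 2 blocks: {S0,S1,S2,S6} | {S3,S4,S5}.

2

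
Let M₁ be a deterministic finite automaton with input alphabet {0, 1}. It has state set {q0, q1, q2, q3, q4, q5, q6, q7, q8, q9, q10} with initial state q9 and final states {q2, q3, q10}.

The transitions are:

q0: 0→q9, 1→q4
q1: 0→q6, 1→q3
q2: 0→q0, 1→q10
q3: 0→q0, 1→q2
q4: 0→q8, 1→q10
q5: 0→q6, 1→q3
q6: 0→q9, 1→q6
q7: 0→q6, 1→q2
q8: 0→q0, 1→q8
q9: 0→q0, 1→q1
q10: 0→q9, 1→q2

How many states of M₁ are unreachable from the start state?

BFS from q9 reaches {q0, q1, q2, q3, q4, q6, q8, q9, q10}; the 2 state(s) q5, q7 are never visited.

2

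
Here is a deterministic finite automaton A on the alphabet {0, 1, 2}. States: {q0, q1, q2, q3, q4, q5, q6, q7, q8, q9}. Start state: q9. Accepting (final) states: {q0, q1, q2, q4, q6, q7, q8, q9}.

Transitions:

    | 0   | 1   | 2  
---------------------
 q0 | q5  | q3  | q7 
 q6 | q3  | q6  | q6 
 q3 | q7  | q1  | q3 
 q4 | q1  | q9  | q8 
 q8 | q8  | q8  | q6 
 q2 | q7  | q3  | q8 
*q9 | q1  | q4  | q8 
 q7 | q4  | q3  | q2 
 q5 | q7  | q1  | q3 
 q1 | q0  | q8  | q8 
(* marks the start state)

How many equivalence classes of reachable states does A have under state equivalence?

8

P0 = {q0,q1,q2,q4,q6,q7,q8,q9} | {q3,q5}.
Refine {q0,q1,q2,q4,q6,q7,q8,q9} on symbol 0: members go to different blocks, giving {q1,q2,q4,q7,q8,q9} and {q0,q6}.
Refine {q1,q2,q4,q7,q8,q9} on symbol 0: members go to different blocks, giving {q2,q4,q7,q8,q9} and {q1}.
On input 0, block {q2,q4,q7,q8,q9} splits into {q2,q7,q8} and {q4,q9}.
Refine {q2,q7,q8} on symbol 0: members go to different blocks, giving {q2,q8} and {q7}.
Refine {q2,q8} on symbol 0: members go to different blocks, giving {q2} and {q8}.
On input 1, block {q0,q6} splits into {q0} and {q6}.
Stable partition: {q2} | {q3,q5} | {q0} | {q1} | {q4,q9} | {q7} | {q8} | {q6} — 8 equivalence classes.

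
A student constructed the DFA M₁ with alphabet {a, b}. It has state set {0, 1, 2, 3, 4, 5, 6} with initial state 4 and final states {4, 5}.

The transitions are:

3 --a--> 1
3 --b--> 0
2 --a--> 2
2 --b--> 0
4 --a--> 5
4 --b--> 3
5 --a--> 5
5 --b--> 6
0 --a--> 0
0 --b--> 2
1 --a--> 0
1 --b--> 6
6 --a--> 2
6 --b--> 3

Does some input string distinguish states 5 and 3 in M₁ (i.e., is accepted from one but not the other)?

Every state is reachable, so we keep all 7.
Start with accepting vs non-accepting: {4,5} | {0,1,2,3,6}.
Stable partition: {4,5} | {0,1,2,3,6} — 2 equivalence classes.
5 and 3 end up in different blocks, so they are distinguishable. For instance, the string 'ε' is accepted from only 5.

Yes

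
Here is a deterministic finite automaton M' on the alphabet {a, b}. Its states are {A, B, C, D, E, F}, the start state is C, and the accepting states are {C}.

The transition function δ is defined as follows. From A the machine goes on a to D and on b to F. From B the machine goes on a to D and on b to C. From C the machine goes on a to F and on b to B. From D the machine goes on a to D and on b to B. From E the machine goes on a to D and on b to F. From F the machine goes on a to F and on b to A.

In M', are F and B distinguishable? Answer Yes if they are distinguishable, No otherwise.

Yes

States {E} cannot be reached from the start state, so discard them.
Initial partition by acceptance: {C} | {A,B,D,F}.
On input b, block {A,B,D,F} splits into {A,D,F} and {B}.
Split {A,D,F} by δ(·,b) → {A,F} and {D}.
Split {A,F} by δ(·,a) → {A} and {F}.
The partition is now stable with 5 blocks: {C} | {A} | {B} | {D} | {F}.
F and B end up in different blocks, so they are distinguishable. For instance, the string 'b' is accepted from only B.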